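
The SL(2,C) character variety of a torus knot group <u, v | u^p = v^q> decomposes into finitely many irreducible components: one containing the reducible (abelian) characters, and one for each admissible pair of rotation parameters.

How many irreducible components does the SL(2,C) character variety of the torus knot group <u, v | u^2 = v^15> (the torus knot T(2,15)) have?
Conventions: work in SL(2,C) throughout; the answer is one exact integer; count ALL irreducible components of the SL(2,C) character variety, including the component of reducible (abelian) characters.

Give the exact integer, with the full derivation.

For T(2,15): irreducibility forces the central element u^2 = v^15 to one of +I, -I.
This locks tr(u) to 2*cos(pi*alpha/2), alpha in 1..1, and tr(v) to 2*cos(pi*beta/15), beta in 1..14, on each component of irreducible characters.
u^2 = (-1)^alpha I and v^15 = (-1)^beta I must agree, so alpha and beta have equal parity.
Counting: 1 odd alphas x 7 odd betas + 0 even alphas x 7 even betas = 7 + 0 = 7.
components with irreducible characters: 7; plus the single component of reducible (abelian) characters: total 8.

8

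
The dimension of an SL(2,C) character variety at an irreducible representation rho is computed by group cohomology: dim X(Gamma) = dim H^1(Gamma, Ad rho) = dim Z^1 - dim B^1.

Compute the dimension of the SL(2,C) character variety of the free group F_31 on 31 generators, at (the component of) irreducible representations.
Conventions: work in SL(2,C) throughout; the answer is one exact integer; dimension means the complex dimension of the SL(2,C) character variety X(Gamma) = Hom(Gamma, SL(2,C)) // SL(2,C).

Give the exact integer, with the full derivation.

90

Here Gamma is free of rank 31 — no relator constrains a cocycle.
A cocycle picks one sl_2 vector per generator freely, giving dim Z^1 = 3*31 = 93.
Irreducibility makes the coboundary map sl_2 -> Z^1 injective (trivial centralizer), so dim B^1 = 3.
dim X = dim H^1 = dim Z^1 - dim B^1 = 93 - 3 = 90.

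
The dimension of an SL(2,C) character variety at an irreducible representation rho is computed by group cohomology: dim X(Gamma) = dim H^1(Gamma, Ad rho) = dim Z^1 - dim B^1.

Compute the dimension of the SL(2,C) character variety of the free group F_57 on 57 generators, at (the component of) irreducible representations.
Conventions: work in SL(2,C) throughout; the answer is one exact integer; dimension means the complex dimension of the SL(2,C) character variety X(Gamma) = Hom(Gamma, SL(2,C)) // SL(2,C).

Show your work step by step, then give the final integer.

Gamma = F_57 has 57 generators and no relators.
A cocycle picks one sl_2 vector per generator freely, giving dim Z^1 = 3*57 = 171.
Irreducibility makes the coboundary map sl_2 -> Z^1 injective (trivial centralizer), so dim B^1 = 3.
Therefore dim X = 171 - 3 = 168.

168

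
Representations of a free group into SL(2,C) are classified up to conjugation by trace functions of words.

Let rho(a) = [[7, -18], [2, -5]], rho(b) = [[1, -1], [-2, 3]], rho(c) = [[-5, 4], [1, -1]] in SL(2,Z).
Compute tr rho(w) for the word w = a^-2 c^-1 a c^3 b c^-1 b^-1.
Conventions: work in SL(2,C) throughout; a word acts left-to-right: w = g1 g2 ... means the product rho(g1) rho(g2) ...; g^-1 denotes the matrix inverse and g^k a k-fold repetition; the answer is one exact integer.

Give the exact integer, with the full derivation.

rho(a^-1) = [[-5, 18], [-2, 7]]
... * rho(a^-1) = [[-5, 18], [-2, 7]]  ->  [[-11, 36], [-4, 13]]
... * rho(c^-1) = [[-1, -4], [-1, -5]]  ->  [[-25, -136], [-9, -49]]
... * rho(a) = [[7, -18], [2, -5]]  ->  [[-447, 1130], [-161, 407]]
... * rho(c) = [[-5, 4], [1, -1]]  ->  [[3365, -2918], [1212, -1051]]
... * rho(c) = [[-5, 4], [1, -1]]  ->  [[-19743, 16378], [-7111, 5899]]
... * rho(c) = [[-5, 4], [1, -1]]  ->  [[115093, -95350], [41454, -34343]]
... * rho(b) = [[1, -1], [-2, 3]]  ->  [[305793, -401143], [110140, -144483]]
... * rho(c^-1) = [[-1, -4], [-1, -5]]  ->  [[95350, 782543], [34343, 281855]]
... * rho(b^-1) = [[3, 1], [2, 1]]  ->  [[1851136, 877893], [666739, 316198]]
tr = 1851136 + 316198 = 2167334

2167334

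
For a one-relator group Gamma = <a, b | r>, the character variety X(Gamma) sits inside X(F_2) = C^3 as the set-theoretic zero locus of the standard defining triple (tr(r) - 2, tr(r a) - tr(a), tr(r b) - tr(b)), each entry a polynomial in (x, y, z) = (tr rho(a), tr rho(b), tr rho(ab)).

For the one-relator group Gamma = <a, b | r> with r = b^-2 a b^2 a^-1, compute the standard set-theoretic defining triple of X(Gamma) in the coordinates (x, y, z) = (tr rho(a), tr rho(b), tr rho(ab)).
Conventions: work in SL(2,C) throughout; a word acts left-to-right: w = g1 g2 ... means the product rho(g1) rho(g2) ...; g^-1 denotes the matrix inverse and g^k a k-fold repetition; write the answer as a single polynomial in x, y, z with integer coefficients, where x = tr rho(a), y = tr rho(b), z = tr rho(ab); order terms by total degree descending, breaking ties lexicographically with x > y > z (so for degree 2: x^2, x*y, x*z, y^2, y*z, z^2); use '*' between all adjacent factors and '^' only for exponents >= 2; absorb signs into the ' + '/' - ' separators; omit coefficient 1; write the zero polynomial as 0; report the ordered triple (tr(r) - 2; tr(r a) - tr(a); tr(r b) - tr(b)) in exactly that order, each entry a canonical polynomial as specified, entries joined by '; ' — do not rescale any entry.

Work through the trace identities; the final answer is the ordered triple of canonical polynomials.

tr(a^2 b) = tr(a) * tr(b a) - tr(b) = x*z - y
tr(a^2) = tr(a) * tr(a) - tr(1) = x^2 - 2
tr(a b^2 a) = tr(b) * tr(a^2 b) - tr(a^2) = x*y*z - x^2 - y^2 + 2
tr(a b a b) = tr(b a) * tr(b a) - tr(1) = z^2 - 2
tr(a b^2 a b) = tr(b) * tr(a b a b) - tr(a b a) = y*z^2 - x*z - y
tr(b^-1 a b^2 a) = tr(a b^2 a) * tr(b) - tr(a b^2 a b) = x*y^2*z - x^2*y - y^3 - y*z^2 + x*z + 3*y
tr(a b^2 a^-1 b^-1) = tr(b^-1 a b^2) * tr(a) - tr(b^-1 a b^2 a) = -x*y^2*z + x^2*y + y^3 + y*z^2 - 3*y
tr(b^2) = tr(b) * tr(b) - tr(1) = y^2 - 2
tr(b^-2 a b^2 a^-1) = tr(a b^2 a^-1 b^-1) * tr(b) - tr(a b^2 a^-1) = -x*y^3*z + x^2*y^2 + y^4 + y^2*z^2 - 4*y^2 + 2
assemble the triple (tr(r) - 2; tr(r a) - x; tr(r b) - y)

-x*y^3*z + x^2*y^2 + y^4 + y^2*z^2 - 4*y^2; 0; -x*y^2*z + x^2*y + y^3 + y*z^2 - 4*y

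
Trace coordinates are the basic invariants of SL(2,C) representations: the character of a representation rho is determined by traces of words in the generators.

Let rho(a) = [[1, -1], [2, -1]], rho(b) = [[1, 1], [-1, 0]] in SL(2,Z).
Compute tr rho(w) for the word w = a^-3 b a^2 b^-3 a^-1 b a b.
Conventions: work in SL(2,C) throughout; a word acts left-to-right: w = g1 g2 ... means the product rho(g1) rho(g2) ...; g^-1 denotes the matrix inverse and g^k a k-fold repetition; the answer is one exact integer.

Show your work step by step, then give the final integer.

-52

rho(a^-1) = [[-1, 1], [-2, 1]]
... * rho(a^-1) = [[-1, 1], [-2, 1]]  ->  [[-1, 0], [0, -1]]
... * rho(a^-1) = [[-1, 1], [-2, 1]]  ->  [[1, -1], [2, -1]]
... * rho(b) = [[1, 1], [-1, 0]]  ->  [[2, 1], [3, 2]]
... * rho(a) = [[1, -1], [2, -1]]  ->  [[4, -3], [7, -5]]
... * rho(a) = [[1, -1], [2, -1]]  ->  [[-2, -1], [-3, -2]]
... * rho(b^-1) = [[0, -1], [1, 1]]  ->  [[-1, 1], [-2, 1]]
... * rho(b^-1) = [[0, -1], [1, 1]]  ->  [[1, 2], [1, 3]]
... * rho(b^-1) = [[0, -1], [1, 1]]  ->  [[2, 1], [3, 2]]
... * rho(a^-1) = [[-1, 1], [-2, 1]]  ->  [[-4, 3], [-7, 5]]
... * rho(b) = [[1, 1], [-1, 0]]  ->  [[-7, -4], [-12, -7]]
... * rho(a) = [[1, -1], [2, -1]]  ->  [[-15, 11], [-26, 19]]
... * rho(b) = [[1, 1], [-1, 0]]  ->  [[-26, -15], [-45, -26]]
tr = -26 + -26 = -52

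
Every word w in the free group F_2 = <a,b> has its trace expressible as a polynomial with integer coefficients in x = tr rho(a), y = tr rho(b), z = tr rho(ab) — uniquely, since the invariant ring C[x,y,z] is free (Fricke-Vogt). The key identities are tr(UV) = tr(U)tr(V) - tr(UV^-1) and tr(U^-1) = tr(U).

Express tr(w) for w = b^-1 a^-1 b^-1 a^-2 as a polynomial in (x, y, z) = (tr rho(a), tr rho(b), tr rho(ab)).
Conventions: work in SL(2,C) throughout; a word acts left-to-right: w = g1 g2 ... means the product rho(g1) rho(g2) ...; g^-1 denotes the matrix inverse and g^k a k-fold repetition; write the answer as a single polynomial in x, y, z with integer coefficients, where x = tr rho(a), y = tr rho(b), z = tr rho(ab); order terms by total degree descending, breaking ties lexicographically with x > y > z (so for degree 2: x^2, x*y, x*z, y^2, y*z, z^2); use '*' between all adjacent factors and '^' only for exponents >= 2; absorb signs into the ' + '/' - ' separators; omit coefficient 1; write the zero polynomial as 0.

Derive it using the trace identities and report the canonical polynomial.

x*z^2 - y*z - x

trace(b^-1) = trace(b) = y
trace(b^-1 a) = trace(a)*trace(b) - trace(a b)   [inverse elimination on b] = x*y - z
trace(b^-1 a^-1) = trace(b^-1)*trace(a) - trace(b^-1 a)   [inverse elimination on a] = z
trace(a^-2 b^-1) = trace(b^-1 a^-1)*trace(a) - trace(b^-1)   [inverse elimination on a] = x*z - y
trace(a^-2 b^-1 a^-1) = trace(a^-2 b^-1)*trace(a) - trace(a^-2 b^-1 a)   [inverse elimination on a] = x^2*z - x*y - z
trace(a b a b) = trace(a b)*trace(a b) - trace(1)   [split at a repeated a] = z^2 - 2
trace(b a b^-1 a) = trace(a b a)*trace(b) - trace(a b a b)   [inverse elimination on b] = x*y*z - y^2 - z^2 + 2
trace(b^-1 a^-1 b a) = trace(b a b^-1)*trace(a) - trace(b a b^-1 a)   [inverse elimination on a] = -x*y*z + x^2 + y^2 + z^2 - 2
trace(b^-1 a^-1 b a^-1) = trace(b^-1 a^-1 b)*trace(a) - trace(b^-1 a^-1 b a)   [inverse elimination on a] = x*y*z - y^2 - z^2 + 2
trace(a^-2 b^-1 a^-1 b) = trace(b^-1 a^-1 b a^-1)*trace(a) - trace(b^-1 a^-1 b)   [inverse elimination on a] = x^2*y*z - x*y^2 - x*z^2 + x
trace(b^-1 a^-1 b^-1 a^-2) = trace(a^-2 b^-1 a^-1)*trace(b) - trace(a^-2 b^-1 a^-1 b)   [inverse elimination on b] = x*z^2 - y*z - x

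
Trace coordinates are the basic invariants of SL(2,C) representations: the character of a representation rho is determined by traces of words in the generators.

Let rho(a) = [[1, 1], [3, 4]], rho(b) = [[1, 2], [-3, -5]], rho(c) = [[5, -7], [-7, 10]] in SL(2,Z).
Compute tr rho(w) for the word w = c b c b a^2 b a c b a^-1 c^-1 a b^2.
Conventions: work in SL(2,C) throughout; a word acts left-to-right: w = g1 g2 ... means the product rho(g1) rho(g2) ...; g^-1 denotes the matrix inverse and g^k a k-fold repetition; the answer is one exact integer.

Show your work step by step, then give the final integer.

-2455529877

rho(c) = [[5, -7], [-7, 10]]
... * rho(b) = [[1, 2], [-3, -5]]  ->  [[26, 45], [-37, -64]]
... * rho(c) = [[5, -7], [-7, 10]]  ->  [[-185, 268], [263, -381]]
... * rho(b) = [[1, 2], [-3, -5]]  ->  [[-989, -1710], [1406, 2431]]
... * rho(a) = [[1, 1], [3, 4]]  ->  [[-6119, -7829], [8699, 11130]]
... * rho(a) = [[1, 1], [3, 4]]  ->  [[-29606, -37435], [42089, 53219]]
... * rho(b) = [[1, 2], [-3, -5]]  ->  [[82699, 127963], [-117568, -181917]]
... * rho(a) = [[1, 1], [3, 4]]  ->  [[466588, 594551], [-663319, -845236]]
... * rho(c) = [[5, -7], [-7, 10]]  ->  [[-1828917, 2679394], [2600057, -3809127]]
... * rho(b) = [[1, 2], [-3, -5]]  ->  [[-9867099, -17054804], [14027438, 24245749]]
... * rho(a^-1) = [[4, -1], [-3, 1]]  ->  [[11696016, -7187705], [-16627495, 10218311]]
... * rho(c^-1) = [[10, 7], [7, 5]]  ->  [[66646225, 45933587], [-94746773, -65300910]]
... * rho(a) = [[1, 1], [3, 4]]  ->  [[204446986, 250380573], [-290649503, -355950413]]
... * rho(b) = [[1, 2], [-3, -5]]  ->  [[-546694733, -843008893], [777201736, 1198453059]]
... * rho(b) = [[1, 2], [-3, -5]]  ->  [[1982331946, 3121654999], [-2818157441, -4437861823]]
tr = 1982331946 + -4437861823 = -2455529877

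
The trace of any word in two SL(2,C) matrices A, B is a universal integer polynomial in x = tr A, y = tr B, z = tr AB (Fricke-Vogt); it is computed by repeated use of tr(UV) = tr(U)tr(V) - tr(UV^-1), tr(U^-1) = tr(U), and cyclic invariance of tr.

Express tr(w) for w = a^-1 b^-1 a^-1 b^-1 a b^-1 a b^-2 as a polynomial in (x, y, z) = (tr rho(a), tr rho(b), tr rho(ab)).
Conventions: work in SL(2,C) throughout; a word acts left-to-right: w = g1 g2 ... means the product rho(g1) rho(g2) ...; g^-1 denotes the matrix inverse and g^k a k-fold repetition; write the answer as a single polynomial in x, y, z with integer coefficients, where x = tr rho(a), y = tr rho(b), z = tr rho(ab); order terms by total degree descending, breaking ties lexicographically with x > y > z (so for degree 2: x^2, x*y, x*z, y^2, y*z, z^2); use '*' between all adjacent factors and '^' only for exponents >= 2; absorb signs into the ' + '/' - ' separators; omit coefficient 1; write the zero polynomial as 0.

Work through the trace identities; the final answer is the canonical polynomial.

apply: trace(b^-1) = trace(b) = y
apply: trace(b a b) = trace(b)*trace(a b) - trace(a) = y*z - x
trace(b a b a) = trace(b a)*trace(b a) - trace(1) = z^2 - 2
apply: trace(a b a^-1 b) = trace(b a b)*trace(a) - trace(b a b a) = x*y*z - x^2 - z^2 + 2
trace(a^-1 b^-1 a b) = trace(a b a^-1)*trace(b) - trace(a b a^-1 b) = -x*y*z + x^2 + y^2 + z^2 - 2
trace(b^-1 a^-1 b^-1 a) = trace(a^-1 b^-1 a)*trace(b) - trace(a^-1 b^-1 a b) = x*y*z - x^2 - z^2 + 2
use: trace(a^2) = trace(a)*trace(a) - trace(1) = x^2 - 2
use: trace(a b a) = trace(a)*trace(b a) - trace(b) = x*z - y
use: trace(a^2 b a) = trace(a)*trace(a b a) - trace(a b) = x^2*z - x*y - z
trace(a^2 b a b) = trace(a)*trace(b a b a) - trace(b a b) = x*z^2 - y*z - x
apply: trace(b^-1 a^2 b a) = trace(a^2 b a)*trace(b) - trace(a^2 b a b) = x^2*y*z - x*y^2 - x*z^2 + x
trace(b^-1 a^2 b a^-1) = trace(b^-1 a^2 b)*trace(a) - trace(b^-1 a^2 b a) = -x^2*y*z + x^3 + x*y^2 + x*z^2 - 3*x
trace(a^-1 b^-1 a^2 b a^-1) = trace(b^-1 a^2 b a^-1)*trace(a) - trace(b^-1 a^2 b) = -x^3*y*z + x^4 + x^2*y^2 + x^2*z^2 - 4*x^2 + 2
apply: trace(a^3) = trace(a)*trace(a^2) - trace(a) = x^3 - 3*x
use: trace(a^2 b^2 a) = trace(b)*trace(a^3 b) - trace(a^3) = x^2*y*z - x^3 - x*y^2 - y*z + 3*x
trace(a^2 b^2 a b) = trace(b)*trace(a b a^2 b) - trace(a b a^2) = x*y*z^2 - x^2*z - y^2*z + z
apply: trace(b^-1 a^2 b^2 a) = trace(a^2 b^2 a)*trace(b) - trace(a^2 b^2 a b) = x^2*y^2*z - x^3*y - x*y^3 - x*y*z^2 + x^2*z + 3*x*y - z
apply: trace(b a^-1 b^-1 a^2 b) = trace(b^-1 a^2 b^2)*trace(a) - trace(b^-1 a^2 b^2 a) = -x^2*y^2*z + x^3*y + x*y^3 + x*y*z^2 - 4*x*y + z
trace(a^2 b a b a) = trace(a)*trace(a b a b a) - trace(a b a b) = x^2*z^2 - x*y*z - x^2 - z^2 + 2
trace(b a b a b a) = trace(a b a b)*trace(a b) - trace(b a) = z^3 - 3*z
use: trace(b a b a b) = trace(b)*trace(a b a b) - trace(a b a) = y*z^2 - x*z - y
apply: trace(a^2 b a b a b) = trace(a)*trace(b a b a b a) - trace(b a b a b) = x*z^3 - y*z^2 - 2*x*z + y
trace(b^-1 a^2 b a b a) = trace(a^2 b a b a)*trace(b) - trace(a^2 b a b a b) = x^2*y*z^2 - x*y^2*z - x*z^3 - x^2*y + 2*x*z + y
trace(b a^-1 b^-1 a^2 b a) = trace(b^-1 a^2 b a b)*trace(a) - trace(b^-1 a^2 b a b a) = -x^2*y*z^2 + x^3*z + x*y^2*z + x*z^3 - 3*x*z - y
use: trace(a^-1 b^-1 a^2 b a^-1 b) = trace(b a^-1 b^-1 a^2 b)*trace(a) - trace(b a^-1 b^-1 a^2 b a) = -x^3*y^2*z + x^4*y + x^2*y^3 + 2*x^2*y*z^2 - x^3*z - x*y^2*z - x*z^3 - 4*x^2*y + 4*x*z + y
trace(a^-1 b^-1 a^-1 b^-1 a^2 b) = trace(a^-1 b^-1 a^2 b a^-1)*trace(b) - trace(a^-1 b^-1 a^2 b a^-1 b) = -x^2*y*z^2 + x^3*z + x*y^2*z + x*z^3 - 4*x*z + y
use: trace(b^-1 a^-1 b^-1 a^-1 b^-1 a^2) = trace(a^-1 b^-1 a^-1 b^-1 a^2)*trace(b) - trace(a^-1 b^-1 a^-1 b^-1 a^2 b) = x^2*y*z^2 - x^3*z - x*z^3 - x^2*y - y*z^2 + 4*x*z + y
use: trace(a b^-2 a^-1 b^-1 a^-1 b^-1 a) = trace(b^-1 a^-1 b^-1 a^-1 b^-1 a^2)*trace(b) - trace(b^-1 a^-1 b^-1 a^-1 b^-1 a^2 b) = x^2*y^2*z^2 - x^3*y*z - x*y*z^3 - x^2*y^2 - y^2*z^2 + 3*x*y*z + x^2 + y^2 + z^2 - 2
trace(a b^-1) = trace(a)*trace(b) - trace(a b) = x*y - z
trace(a b a b^-1) = trace(a b a)*trace(b) - trace(a b a b) = x*y*z - y^2 - z^2 + 2
use: trace(b^-1 a b a b a) = trace(a b a b a)*trace(b) - trace(a b a b a b) = x*y*z^2 - y^2*z - z^3 - x*y + 3*z
trace(b a b a b^-2 a) = trace(b^-1 a b a b a)*trace(b) - trace(b^-1 a b a b a b) = x*y^2*z^2 - y^3*z - y*z^3 - x*y^2 - x*z^2 + 4*y*z + x
apply: trace(a b a b^-2 a^-1 b) = trace(b a b a b^-2)*trace(a) - trace(b a b a b^-2 a) = -x*y^2*z^2 + x^2*y*z + y^3*z + y*z^3 - 4*y*z + x
trace(b^-2 a^-1 b^-1 a b a) = trace(a b a b^-2 a^-1)*trace(b) - trace(a b a b^-2 a^-1 b) = x*y^2*z^2 - x^2*y*z - y^3*z - y*z^3 + x*y^2 + 3*y*z - x
trace(b^-1 a b a b^-1) = trace(b^-1 a b a)*trace(b) - trace(b^-1 a b a b) = x*y^2*z - y^3 - y*z^2 - x*z + 3*y
trace(b^-1 a b a b^-1 a) = trace(a b a b^-1 a)*trace(b) - trace(a b a b^-1 a b) = x^2*y^2*z - x*y^3 - 2*x*y*z^2 + y^2*z + z^3 + 2*x*y - 3*z
trace(b^-1 a^-1 b^-1 a b a) = trace(b^-1 a b a b^-1)*trace(a) - trace(b^-1 a b a b^-1 a) = x*y*z^2 - x^2*z - y^2*z - z^3 + x*y + 3*z
trace(b^-1 a^-1 b^-1 a b a b^-2) = trace(b^-2 a^-1 b^-1 a b a)*trace(b) - trace(b^-2 a^-1 b^-1 a b a b) = x*y^3*z^2 - x^2*y^2*z - y^4*z - y^2*z^3 + x*y^3 - x*y*z^2 + x^2*z + 4*y^2*z + z^3 - 2*x*y - 3*z
trace(b^-1 a b a b^-2) = trace(b^-1 a b a b^-1)*trace(b) - trace(b^-1 a b a) = x*y^3*z - y^4 - y^2*z^2 - 2*x*y*z + 4*y^2 + z^2 - 2
trace(a b^2 a) = trace(b)*trace(a^2 b) - trace(a^2) = x*y*z - x^2 - y^2 + 2
use: trace(a b^2 a b^-1) = trace(a b^2 a)*trace(b) - trace(a b^2 a b) = x*y^2*z - x^2*y - y^3 - y*z^2 + x*z + 3*y
trace(b a b^-2 a b) = trace(a b^2 a b^-1)*trace(b) - trace(a b^2 a) = x*y^3*z - x^2*y^2 - y^4 - y^2*z^2 + x^2 + 4*y^2 - 2
use: trace(a b a^-1 b a b a) = trace(b a b a^2 b)*trace(a) - trace(b a b a^2 b a) = x^2*y*z^2 - x^3*z - x*y^2*z - x*z^3 + y*z^2 + 3*x*z - y
trace(b a b a b a b) = trace(b)*trace(a b a b a b) - trace(a b a b a) = y*z^3 - x*z^2 - 2*y*z + x
use: trace(b a b a b a b a) = trace(b a)*trace(b a b a b a) - trace(b^-1 a^-1 b^-1 a^-1) = z^4 - 4*z^2 + 2
trace(a b a^-1 b a b a b) = trace(b a b a b a b)*trace(a) - trace(b a b a b a b a) = x*y*z^3 - x^2*z^2 - z^4 - 2*x*y*z + x^2 + 4*z^2 - 2
use: trace(a b a^-1 b a b a b^-1) = trace(a b a^-1 b a b a)*trace(b) - trace(a b a^-1 b a b a b) = x^2*y^2*z^2 - x^3*y*z - x*y^3*z - 2*x*y*z^3 + x^2*z^2 + y^2*z^2 + z^4 + 5*x*y*z - x^2 - y^2 - 4*z^2 + 2
trace(a b a b^-2 a b a^-1 b) = trace(a b a^-1 b a b a b^-1)*trace(b) - trace(a b a^-1 b a b a) = x^2*y^3*z^2 - x^3*y^2*z - x*y^4*z - 2*x*y^2*z^3 + y^3*z^2 + y*z^4 + x^3*z + 6*x*y^2*z + x*z^3 - x^2*y - y^3 - 5*y*z^2 - 3*x*z + 3*y
apply: trace(a^-1 b^-1 a b a b^-2 a b) = trace(a b a b^-2 a b a^-1)*trace(b) - trace(a b a b^-2 a b a^-1 b) = -x^2*y^3*z^2 + x^3*y^2*z + 2*x*y^4*z + 2*x*y^2*z^3 - x^2*y^3 - y^5 - 2*y^3*z^2 - y*z^4 - x^3*z - 6*x*y^2*z - x*z^3 + 2*x^2*y + 5*y^3 + 5*y*z^2 + 3*x*z - 5*y
use: trace(b^-1 a^-1 b^-1 a b a b^-2 a) = trace(a^-1 b^-1 a b a b^-2 a)*trace(b) - trace(a^-1 b^-1 a b a b^-2 a b) = x^2*y^3*z^2 - x^3*y^2*z - x*y^4*z - 2*x*y^2*z^3 + x^2*y^3 + y^3*z^2 + y*z^4 + x^3*z + 4*x*y^2*z + x*z^3 - 2*x^2*y - y^3 - 4*y*z^2 - 3*x*z + 3*y
trace(a b^-2 a^-1 b^-1 a^-1 b^-1 a b) = trace(b^-1 a^-1 b^-1 a b a b^-2)*trace(a) - trace(b^-1 a^-1 b^-1 a b a b^-2 a) = x*y^2*z^3 - x^2*y*z^2 - y^3*z^2 - y*z^4 + y^3 + 4*y*z^2 - 3*y
apply: trace(a^-1 b^-1 a^-1 b^-1 a b^-1 a b^-2) = trace(a b^-2 a^-1 b^-1 a^-1 b^-1 a)*trace(b) - trace(a b^-2 a^-1 b^-1 a^-1 b^-1 a b) = x^2*y^3*z^2 - x^3*y^2*z - 2*x*y^2*z^3 - x^2*y^3 + x^2*y*z^2 + y*z^4 + 3*x*y^2*z + x^2*y - 3*y*z^2 + y

x^2*y^3*z^2 - x^3*y^2*z - 2*x*y^2*z^3 - x^2*y^3 + x^2*y*z^2 + y*z^4 + 3*x*y^2*z + x^2*y - 3*y*z^2 + y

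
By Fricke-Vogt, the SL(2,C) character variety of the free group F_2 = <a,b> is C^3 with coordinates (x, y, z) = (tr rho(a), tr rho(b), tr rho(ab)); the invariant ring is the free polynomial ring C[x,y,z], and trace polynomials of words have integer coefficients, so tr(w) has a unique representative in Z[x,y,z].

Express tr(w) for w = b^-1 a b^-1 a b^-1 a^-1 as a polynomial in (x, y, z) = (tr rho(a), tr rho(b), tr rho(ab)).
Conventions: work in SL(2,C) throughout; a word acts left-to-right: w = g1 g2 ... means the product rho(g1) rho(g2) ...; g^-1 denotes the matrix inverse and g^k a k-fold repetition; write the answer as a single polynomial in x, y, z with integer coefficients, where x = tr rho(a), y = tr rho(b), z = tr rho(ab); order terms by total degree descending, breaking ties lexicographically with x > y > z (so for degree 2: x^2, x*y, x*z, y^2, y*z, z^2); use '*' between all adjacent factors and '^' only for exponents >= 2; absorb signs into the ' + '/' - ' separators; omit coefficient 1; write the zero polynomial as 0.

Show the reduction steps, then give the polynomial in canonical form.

x^2*y^2*z - x^3*y - 2*x*y*z^2 + x^2*z + z^3 + 2*x*y - 3*z

trace(b^-1 a) = trace(a)*trace(b) - trace(a b)  (eliminate b^-1) = x*y - z
trace(b^-1 a b^-1) = trace(b^-1 a)*trace(b) - trace(b^-1 a b)  (eliminate b^-1) = x*y^2 - y*z - x
trace(a^2 b) = trace(a)*trace(b a) - trace(b)  (reduce the a square) = x*z - y
trace(a^2) = trace(a)*trace(a) - trace(1)  (reduce the a square) = x^2 - 2
trace(a b^2 a) = trace(b)*trace(a^2 b) - trace(a^2)  (reduce the b square) = x*y*z - x^2 - y^2 + 2
trace(a b a b) = trace(b a)*trace(b a) - trace(1)  (split on b) = z^2 - 2
trace(a b^2 a b) = trace(b)*trace(a b a b) - trace(a b a)  (reduce the b square) = y*z^2 - x*z - y
trace(b a b^-1 a b) = trace(a b^2 a)*trace(b) - trace(a b^2 a b)  (eliminate b^-1) = x*y^2*z - x^2*y - y^3 - y*z^2 + x*z + 3*y
trace(b a b) = trace(b)*trace(a b) - trace(a)  (reduce the b square) = y*z - x
trace(a b a b a) = trace(a)*trace(b a b a) - trace(b a b)  (reduce the a square) = x*z^2 - y*z - x
trace(a b a b a b) = trace(a b)*trace(a b a b) - trace(a^-1 b^-1)  (split on a) = z^3 - 3*z
trace(b a b^-1 a b a) = trace(a b a b a)*trace(b) - trace(a b a b a b)  (eliminate b^-1) = x*y*z^2 - y^2*z - z^3 - x*y + 3*z
trace(a^-1 b a b^-1 a b) = trace(b a b^-1 a b)*trace(a) - trace(b a b^-1 a b a)  (eliminate a^-1) = x^2*y^2*z - x^3*y - x*y^3 - 2*x*y*z^2 + x^2*z + y^2*z + z^3 + 4*x*y - 3*z
trace(a b^-1 a b^-1 a^-1 b) = trace(a^-1 b a b^-1 a)*trace(b) - trace(a^-1 b a b^-1 a b)  (eliminate b^-1) = -x^2*y^2*z + x^3*y + x*y^3 + 2*x*y*z^2 - x^2*z - y^2*z - z^3 - 3*x*y + 3*z
trace(b^-1 a b^-1 a b^-1 a^-1) = trace(a b^-1 a b^-1 a^-1)*trace(b) - trace(a b^-1 a b^-1 a^-1 b)  (eliminate b^-1) = x^2*y^2*z - x^3*y - 2*x*y*z^2 + x^2*z + z^3 + 2*x*y - 3*z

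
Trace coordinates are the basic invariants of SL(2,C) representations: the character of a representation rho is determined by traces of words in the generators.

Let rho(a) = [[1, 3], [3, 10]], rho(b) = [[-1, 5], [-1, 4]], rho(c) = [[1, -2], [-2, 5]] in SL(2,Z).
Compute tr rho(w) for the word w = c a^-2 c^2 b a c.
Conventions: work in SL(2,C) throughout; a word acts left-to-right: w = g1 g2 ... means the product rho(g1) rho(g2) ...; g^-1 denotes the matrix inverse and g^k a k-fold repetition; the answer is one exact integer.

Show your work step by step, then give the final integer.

721182

rho(c) = [[1, -2], [-2, 5]]
... * rho(a^-1) = [[10, -3], [-3, 1]]  ->  [[16, -5], [-35, 11]]
... * rho(a^-1) = [[10, -3], [-3, 1]]  ->  [[175, -53], [-383, 116]]
... * rho(c) = [[1, -2], [-2, 5]]  ->  [[281, -615], [-615, 1346]]
... * rho(c) = [[1, -2], [-2, 5]]  ->  [[1511, -3637], [-3307, 7960]]
... * rho(b) = [[-1, 5], [-1, 4]]  ->  [[2126, -6993], [-4653, 15305]]
... * rho(a) = [[1, 3], [3, 10]]  ->  [[-18853, -63552], [41262, 139091]]
... * rho(c) = [[1, -2], [-2, 5]]  ->  [[108251, -280054], [-236920, 612931]]
tr = 108251 + 612931 = 721182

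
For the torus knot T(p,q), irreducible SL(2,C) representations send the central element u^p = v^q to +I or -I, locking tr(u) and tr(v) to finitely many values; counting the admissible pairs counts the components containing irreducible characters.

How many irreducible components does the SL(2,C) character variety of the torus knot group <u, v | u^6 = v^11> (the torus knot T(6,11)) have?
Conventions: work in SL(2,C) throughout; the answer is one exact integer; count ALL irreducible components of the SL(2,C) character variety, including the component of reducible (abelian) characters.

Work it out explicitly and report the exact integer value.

In the torus knot group T(6,11), u^6 = v^11 is central, so an irreducible representation sends it to +I or -I (Schur).
So on each irreducible component the traces are pinned: tr(u) = 2*cos(pi*alpha/6) with 1 <= alpha <= 5, tr(v) = 2*cos(pi*beta/11) with 1 <= beta <= 10.
Consistency of u^6 = (-1)^alpha I with v^11 = (-1)^beta I forces alpha = beta (mod 2).
count pairs: odd alpha (3 choices) x odd beta (5), plus even alpha (2) x even beta (5): 3*5 + 2*5 = 25.
That is 25 components of irreducible characters, and with the reducible (abelian) component the total is 26.

26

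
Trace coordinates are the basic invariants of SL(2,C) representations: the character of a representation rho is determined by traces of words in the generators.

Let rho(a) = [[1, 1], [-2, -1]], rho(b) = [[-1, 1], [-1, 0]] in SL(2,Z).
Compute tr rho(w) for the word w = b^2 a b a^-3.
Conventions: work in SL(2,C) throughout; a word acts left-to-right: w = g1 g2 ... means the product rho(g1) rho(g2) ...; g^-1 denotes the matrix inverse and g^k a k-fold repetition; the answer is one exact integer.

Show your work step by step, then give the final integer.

rho(b) = [[-1, 1], [-1, 0]]
... * rho(b) = [[-1, 1], [-1, 0]]  ->  [[0, -1], [1, -1]]
... * rho(a) = [[1, 1], [-2, -1]]  ->  [[2, 1], [3, 2]]
... * rho(b) = [[-1, 1], [-1, 0]]  ->  [[-3, 2], [-5, 3]]
... * rho(a^-1) = [[-1, -1], [2, 1]]  ->  [[7, 5], [11, 8]]
... * rho(a^-1) = [[-1, -1], [2, 1]]  ->  [[3, -2], [5, -3]]
... * rho(a^-1) = [[-1, -1], [2, 1]]  ->  [[-7, -5], [-11, -8]]
tr = -7 + -8 = -15

-15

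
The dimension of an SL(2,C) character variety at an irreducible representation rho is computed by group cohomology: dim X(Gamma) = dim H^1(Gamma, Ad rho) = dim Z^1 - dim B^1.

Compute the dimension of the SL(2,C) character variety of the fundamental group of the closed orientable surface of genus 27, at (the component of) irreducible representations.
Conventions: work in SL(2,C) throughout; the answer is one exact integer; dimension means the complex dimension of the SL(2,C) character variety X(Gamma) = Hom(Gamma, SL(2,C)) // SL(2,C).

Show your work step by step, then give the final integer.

pi_1 of the closed genus-27 surface has 54 generators bound by the single product-of-commutators relator.
Unconstrained cocycle data is one sl_2 vector per generator (162 dimensions), cut by the relator condition d_2(z) = 0.
H^2 = coker(d_2) is dual to H^0 = 0 at irreducible rho (Poincare duality), so d_2 is onto: dim Z^1 = 159.
As always at irreducible rho, dim B^1 = 3.
dim H^1 = 159 - 3 = 156 = dim X.

156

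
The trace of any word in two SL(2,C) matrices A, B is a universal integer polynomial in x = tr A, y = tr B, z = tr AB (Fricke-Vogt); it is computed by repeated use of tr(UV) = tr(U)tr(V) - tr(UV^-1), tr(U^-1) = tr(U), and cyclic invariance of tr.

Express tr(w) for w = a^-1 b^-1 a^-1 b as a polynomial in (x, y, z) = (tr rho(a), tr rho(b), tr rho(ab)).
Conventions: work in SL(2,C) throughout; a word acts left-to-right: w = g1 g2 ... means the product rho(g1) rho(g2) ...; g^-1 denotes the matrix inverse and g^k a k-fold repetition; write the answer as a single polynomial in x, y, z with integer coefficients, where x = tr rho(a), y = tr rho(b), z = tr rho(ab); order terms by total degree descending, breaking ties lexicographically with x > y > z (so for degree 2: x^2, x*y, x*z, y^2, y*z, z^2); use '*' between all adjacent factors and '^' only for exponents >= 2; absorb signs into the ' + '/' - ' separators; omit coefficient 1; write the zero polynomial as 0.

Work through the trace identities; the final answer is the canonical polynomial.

trace(a^-1) = trace(a) = x
trace(a b a) = trace(a)*trace(b a) - trace(b) = x*z - y
trace(a b a b) = trace(b a)*trace(b a) - trace(1)   [split at repeated b] = z^2 - 2
trace(b a b^-1 a) = trace(a b a)*trace(b) - trace(a b a b) = x*y*z - y^2 - z^2 + 2
and trace(b^-1 a^-1 b a) = trace(b a b^-1)*trace(a) - trace(b a b^-1 a) = -x*y*z + x^2 + y^2 + z^2 - 2
trace(a^-1 b^-1 a^-1 b) = trace(b^-1 a^-1 b)*trace(a) - trace(b^-1 a^-1 b a) = x*y*z - y^2 - z^2 + 2

x*y*z - y^2 - z^2 + 2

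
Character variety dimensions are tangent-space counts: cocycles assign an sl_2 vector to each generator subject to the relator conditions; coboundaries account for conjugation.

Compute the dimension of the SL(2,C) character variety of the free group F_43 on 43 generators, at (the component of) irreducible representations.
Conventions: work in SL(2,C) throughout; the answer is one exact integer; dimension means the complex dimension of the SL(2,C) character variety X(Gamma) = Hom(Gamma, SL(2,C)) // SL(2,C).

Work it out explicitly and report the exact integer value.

126

Here Gamma is free of rank 43 — no relator constrains a cocycle.
A cocycle picks one sl_2 vector per generator freely, giving dim Z^1 = 3*43 = 129.
At an irreducible rho the centralizer of the image in sl_2 is 0, so the coboundary map sl_2 -> Z^1 is injective: dim B^1 = 3.
dim H^1 = 129 - 3 = 126, which is dim X.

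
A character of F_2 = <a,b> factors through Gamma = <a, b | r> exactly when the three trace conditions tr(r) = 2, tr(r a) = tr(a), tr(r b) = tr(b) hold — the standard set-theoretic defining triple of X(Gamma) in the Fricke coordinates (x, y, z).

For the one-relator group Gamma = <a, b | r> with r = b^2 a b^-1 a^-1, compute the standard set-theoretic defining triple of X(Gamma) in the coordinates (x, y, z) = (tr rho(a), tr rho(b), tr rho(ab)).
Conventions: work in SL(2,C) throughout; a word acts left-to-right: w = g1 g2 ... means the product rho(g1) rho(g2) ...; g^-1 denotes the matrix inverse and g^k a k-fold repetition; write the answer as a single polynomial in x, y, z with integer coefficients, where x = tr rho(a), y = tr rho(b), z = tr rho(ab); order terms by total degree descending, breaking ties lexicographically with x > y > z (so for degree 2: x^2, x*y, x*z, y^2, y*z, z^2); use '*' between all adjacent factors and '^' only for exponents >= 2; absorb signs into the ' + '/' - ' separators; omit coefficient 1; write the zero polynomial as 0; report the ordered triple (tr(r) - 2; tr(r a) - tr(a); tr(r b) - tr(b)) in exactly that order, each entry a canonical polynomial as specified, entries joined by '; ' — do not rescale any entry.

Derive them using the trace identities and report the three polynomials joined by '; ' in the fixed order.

-x*y^2*z + x^2*y + y^3 + y*z^2 - 3*y - 2; -x + z; -x*y^3*z + x^2*y^2 + y^4 + y^2*z^2 + x*y*z - x^2 - 4*y^2 - z^2 - y + 2

next, tr(a^2 b) = tr(a)*tr(b a) - tr(b)  (reduce the a square) = x*z - y
tr(a^2) = tr(a)*tr(a) - tr(1)  (reduce the a square) = x^2 - 2
next, tr(a b^2 a) = tr(b)*tr(a^2 b) - tr(a^2)  (reduce the b square) = x*y*z - x^2 - y^2 + 2
next, tr(a b a b) = tr(b a)*tr(b a) - tr(1)  (split on b) = z^2 - 2
next, tr(a b^2 a b) = tr(b)*tr(a b a b) - tr(a b a)  (reduce the b square) = y*z^2 - x*z - y
and tr(b^2 a b^-1 a) = tr(a b^2 a)*tr(b) - tr(a b^2 a b)  (eliminate b^-1) = x*y^2*z - x^2*y - y^3 - y*z^2 + x*z + 3*y
and tr(b^2 a b^-1 a^-1) = tr(b^2 a b^-1)*tr(a) - tr(b^2 a b^-1 a)  (eliminate a^-1) = -x*y^2*z + x^2*y + y^3 + y*z^2 - 3*y
and tr(b^2) = tr(b)*tr(b) - tr(1) = y^2 - 2
next, tr(b^3) = tr(b)*tr(b^2) - tr(b) = y^3 - 3*y
next, tr(b a b) = tr(b)*tr(a b) - tr(a) = y*z - x
tr(b^2 a b) = tr(b)*tr(b a b) - tr(b a) = y^2*z - x*y - z
tr(b^3 a b) = tr(b)*tr(b^2 a b) - tr(b^2 a) = y^3*z - x*y^2 - 2*y*z + x
tr(b^3 a b a) = tr(b)*tr(b a b a b) - tr(b a b a) = y^2*z^2 - x*y*z - y^2 - z^2 + 2
tr(a^-1 b^3 a b) = tr(b^3 a b)*tr(a) - tr(b^3 a b a) = x*y^3*z - x^2*y^2 - y^2*z^2 - x*y*z + x^2 + y^2 + z^2 - 2
tr(b^2 a b^-1 a^-1 b) = tr(a^-1 b^3 a)*tr(b) - tr(a^-1 b^3 a b) = -x*y^3*z + x^2*y^2 + y^4 + y^2*z^2 + x*y*z - x^2 - 4*y^2 - z^2 + 2
assemble the triple (tr(r) - 2; tr(r a) - x; tr(r b) - y)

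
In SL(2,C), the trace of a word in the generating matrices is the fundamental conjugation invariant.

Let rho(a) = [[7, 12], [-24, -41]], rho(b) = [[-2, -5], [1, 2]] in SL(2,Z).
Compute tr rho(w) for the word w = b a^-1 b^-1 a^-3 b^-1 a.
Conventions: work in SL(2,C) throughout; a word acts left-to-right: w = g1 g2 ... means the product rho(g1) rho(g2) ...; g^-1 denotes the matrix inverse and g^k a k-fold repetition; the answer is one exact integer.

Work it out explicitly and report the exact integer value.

101829420

rho(b) = [[-2, -5], [1, 2]]
... * rho(a^-1) = [[-41, -12], [24, 7]]  ->  [[-38, -11], [7, 2]]
... * rho(b^-1) = [[2, 5], [-1, -2]]  ->  [[-65, -168], [12, 31]]
... * rho(a^-1) = [[-41, -12], [24, 7]]  ->  [[-1367, -396], [252, 73]]
... * rho(a^-1) = [[-41, -12], [24, 7]]  ->  [[46543, 13632], [-8580, -2513]]
... * rho(a^-1) = [[-41, -12], [24, 7]]  ->  [[-1581095, -463092], [291468, 85369]]
... * rho(b^-1) = [[2, 5], [-1, -2]]  ->  [[-2699098, -6979291], [497567, 1286602]]
... * rho(a) = [[7, 12], [-24, -41]]  ->  [[148609298, 253761755], [-27395479, -46779878]]
tr = 148609298 + -46779878 = 101829420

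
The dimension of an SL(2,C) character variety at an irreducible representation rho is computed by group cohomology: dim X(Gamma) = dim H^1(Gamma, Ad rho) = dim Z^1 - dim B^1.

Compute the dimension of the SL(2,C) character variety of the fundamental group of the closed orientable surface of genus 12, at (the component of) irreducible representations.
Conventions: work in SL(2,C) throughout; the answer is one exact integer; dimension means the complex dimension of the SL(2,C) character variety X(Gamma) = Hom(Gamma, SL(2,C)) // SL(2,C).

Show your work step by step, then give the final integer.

pi_1 of the closed genus-12 surface has 24 generators bound by the single product-of-commutators relator.
Unconstrained cocycle data is one sl_2 vector per generator (72 dimensions), cut by the relator condition d_2(z) = 0.
At an irreducible rho, H^2 = coker(d_2) vanishes (Poincare duality: H^2 is dual to H^0 = invariants = 0), so d_2 is surjective onto sl_2 and dim Z^1 = 72 - 3 = 69.
dim B^1 = 3 (coboundaries, injective at irreducible rho).
Hence dim X = 69 - 3 = 66.

66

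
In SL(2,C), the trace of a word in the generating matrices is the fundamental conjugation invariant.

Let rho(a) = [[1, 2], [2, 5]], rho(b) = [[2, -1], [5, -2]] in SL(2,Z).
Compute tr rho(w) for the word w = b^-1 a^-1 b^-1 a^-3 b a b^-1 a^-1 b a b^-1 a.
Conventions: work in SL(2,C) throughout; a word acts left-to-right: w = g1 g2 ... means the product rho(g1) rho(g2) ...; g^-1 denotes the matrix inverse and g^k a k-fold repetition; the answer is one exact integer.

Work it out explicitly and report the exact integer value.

-1154

rho(b^-1) = [[-2, 1], [-5, 2]]
... * rho(a^-1) = [[5, -2], [-2, 1]]  ->  [[-12, 5], [-29, 12]]
... * rho(b^-1) = [[-2, 1], [-5, 2]]  ->  [[-1, -2], [-2, -5]]
... * rho(a^-1) = [[5, -2], [-2, 1]]  ->  [[-1, 0], [0, -1]]
... * rho(a^-1) = [[5, -2], [-2, 1]]  ->  [[-5, 2], [2, -1]]
... * rho(a^-1) = [[5, -2], [-2, 1]]  ->  [[-29, 12], [12, -5]]
... * rho(b) = [[2, -1], [5, -2]]  ->  [[2, 5], [-1, -2]]
... * rho(a) = [[1, 2], [2, 5]]  ->  [[12, 29], [-5, -12]]
... * rho(b^-1) = [[-2, 1], [-5, 2]]  ->  [[-169, 70], [70, -29]]
... * rho(a^-1) = [[5, -2], [-2, 1]]  ->  [[-985, 408], [408, -169]]
... * rho(b) = [[2, -1], [5, -2]]  ->  [[70, 169], [-29, -70]]
... * rho(a) = [[1, 2], [2, 5]]  ->  [[408, 985], [-169, -408]]
... * rho(b^-1) = [[-2, 1], [-5, 2]]  ->  [[-5741, 2378], [2378, -985]]
... * rho(a) = [[1, 2], [2, 5]]  ->  [[-985, 408], [408, -169]]
tr = -985 + -169 = -1154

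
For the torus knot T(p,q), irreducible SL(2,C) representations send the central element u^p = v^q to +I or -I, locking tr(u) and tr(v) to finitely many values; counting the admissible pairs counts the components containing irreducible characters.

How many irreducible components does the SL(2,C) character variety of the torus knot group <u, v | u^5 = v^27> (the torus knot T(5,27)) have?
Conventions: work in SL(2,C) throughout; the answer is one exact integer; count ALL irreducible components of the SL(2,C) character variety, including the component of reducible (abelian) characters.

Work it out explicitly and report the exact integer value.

53

In the torus knot group T(5,27), u^5 = v^27 is central, so an irreducible representation sends it to +I or -I (Schur).
This locks tr(u) to 2*cos(pi*alpha/5), alpha in 1..4, and tr(v) to 2*cos(pi*beta/27), beta in 1..26, on each component of irreducible characters.
The two central values (-1)^alpha I and (-1)^beta I must be the same matrix, so alpha and beta share a parity.
count pairs: odd alpha (2 choices) x odd beta (13), plus even alpha (2) x even beta (13): 2*13 + 2*13 = 52.
Total: 52 irreducible-character components + 1 reducible (abelian) component = 53.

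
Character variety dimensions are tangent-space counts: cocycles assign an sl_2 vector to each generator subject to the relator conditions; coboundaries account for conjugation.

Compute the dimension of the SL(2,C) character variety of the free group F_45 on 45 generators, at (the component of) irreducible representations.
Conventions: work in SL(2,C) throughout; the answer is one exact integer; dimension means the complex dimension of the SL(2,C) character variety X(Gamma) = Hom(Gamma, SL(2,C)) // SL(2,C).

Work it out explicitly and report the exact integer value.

132

Gamma = F_45 has 45 generators and no relators.
So Z^1 = (sl_2)^45 in full: dim Z^1 = 135.
dim B^1 = 3: the coboundary map is injective because an irreducible image has centralizer 0 in sl_2.
Therefore dim X = 135 - 3 = 132.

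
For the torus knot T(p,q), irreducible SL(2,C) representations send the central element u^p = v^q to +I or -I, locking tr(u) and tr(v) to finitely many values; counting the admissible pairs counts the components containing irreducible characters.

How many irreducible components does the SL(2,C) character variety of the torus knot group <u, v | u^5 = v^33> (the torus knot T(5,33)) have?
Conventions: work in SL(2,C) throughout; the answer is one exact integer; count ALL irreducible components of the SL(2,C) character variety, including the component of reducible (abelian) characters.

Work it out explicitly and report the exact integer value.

For T(5,33): irreducibility forces the central element u^5 = v^33 to one of +I, -I.
This locks tr(u) to 2*cos(pi*alpha/5), alpha in 1..4, and tr(v) to 2*cos(pi*beta/33), beta in 1..32, on each component of irreducible characters.
u^5 = (-1)^alpha I and v^33 = (-1)^beta I must agree, so alpha and beta have equal parity.
Enumerate parity-matched pairs: 2*16 odd-odd plus 2*16 even-even gives 64.
Total: 64 irreducible-character components + 1 reducible (abelian) component = 65.

65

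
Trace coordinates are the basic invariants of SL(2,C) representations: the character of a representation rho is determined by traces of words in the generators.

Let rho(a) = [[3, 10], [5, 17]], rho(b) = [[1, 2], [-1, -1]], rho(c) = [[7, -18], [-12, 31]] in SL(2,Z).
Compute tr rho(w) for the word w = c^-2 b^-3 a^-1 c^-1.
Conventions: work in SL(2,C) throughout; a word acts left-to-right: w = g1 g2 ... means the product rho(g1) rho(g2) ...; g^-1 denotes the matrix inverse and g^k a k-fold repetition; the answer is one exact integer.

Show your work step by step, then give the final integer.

2354

rho(c^-1) = [[31, 18], [12, 7]]
... * rho(c^-1) = [[31, 18], [12, 7]]  ->  [[1177, 684], [456, 265]]
... * rho(b^-1) = [[-1, -2], [1, 1]]  ->  [[-493, -1670], [-191, -647]]
... * rho(b^-1) = [[-1, -2], [1, 1]]  ->  [[-1177, -684], [-456, -265]]
... * rho(b^-1) = [[-1, -2], [1, 1]]  ->  [[493, 1670], [191, 647]]
... * rho(a^-1) = [[17, -10], [-5, 3]]  ->  [[31, 80], [12, 31]]
... * rho(c^-1) = [[31, 18], [12, 7]]  ->  [[1921, 1118], [744, 433]]
tr = 1921 + 433 = 2354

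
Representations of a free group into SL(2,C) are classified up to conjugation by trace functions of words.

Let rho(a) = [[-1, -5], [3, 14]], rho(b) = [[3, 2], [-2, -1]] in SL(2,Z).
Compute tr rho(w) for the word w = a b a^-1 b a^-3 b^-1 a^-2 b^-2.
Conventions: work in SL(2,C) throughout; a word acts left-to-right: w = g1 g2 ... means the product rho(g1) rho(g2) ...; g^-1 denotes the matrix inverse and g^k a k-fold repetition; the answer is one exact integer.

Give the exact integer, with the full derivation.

-26671149

rho(a) = [[-1, -5], [3, 14]]
... * rho(b) = [[3, 2], [-2, -1]]  ->  [[7, 3], [-19, -8]]
... * rho(a^-1) = [[14, 5], [-3, -1]]  ->  [[89, 32], [-242, -87]]
... * rho(b) = [[3, 2], [-2, -1]]  ->  [[203, 146], [-552, -397]]
... * rho(a^-1) = [[14, 5], [-3, -1]]  ->  [[2404, 869], [-6537, -2363]]
... * rho(a^-1) = [[14, 5], [-3, -1]]  ->  [[31049, 11151], [-84429, -30322]]
... * rho(a^-1) = [[14, 5], [-3, -1]]  ->  [[401233, 144094], [-1091040, -391823]]
... * rho(b^-1) = [[-1, -2], [2, 3]]  ->  [[-113045, -370184], [307394, 1006611]]
... * rho(a^-1) = [[14, 5], [-3, -1]]  ->  [[-472078, -195041], [1283683, 530359]]
... * rho(a^-1) = [[14, 5], [-3, -1]]  ->  [[-6023969, -2165349], [16380485, 5888056]]
... * rho(b^-1) = [[-1, -2], [2, 3]]  ->  [[1693271, 5551891], [-4604373, -15096802]]
... * rho(b^-1) = [[-1, -2], [2, 3]]  ->  [[9410511, 13269131], [-25589231, -36081660]]
tr = 9410511 + -36081660 = -26671149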